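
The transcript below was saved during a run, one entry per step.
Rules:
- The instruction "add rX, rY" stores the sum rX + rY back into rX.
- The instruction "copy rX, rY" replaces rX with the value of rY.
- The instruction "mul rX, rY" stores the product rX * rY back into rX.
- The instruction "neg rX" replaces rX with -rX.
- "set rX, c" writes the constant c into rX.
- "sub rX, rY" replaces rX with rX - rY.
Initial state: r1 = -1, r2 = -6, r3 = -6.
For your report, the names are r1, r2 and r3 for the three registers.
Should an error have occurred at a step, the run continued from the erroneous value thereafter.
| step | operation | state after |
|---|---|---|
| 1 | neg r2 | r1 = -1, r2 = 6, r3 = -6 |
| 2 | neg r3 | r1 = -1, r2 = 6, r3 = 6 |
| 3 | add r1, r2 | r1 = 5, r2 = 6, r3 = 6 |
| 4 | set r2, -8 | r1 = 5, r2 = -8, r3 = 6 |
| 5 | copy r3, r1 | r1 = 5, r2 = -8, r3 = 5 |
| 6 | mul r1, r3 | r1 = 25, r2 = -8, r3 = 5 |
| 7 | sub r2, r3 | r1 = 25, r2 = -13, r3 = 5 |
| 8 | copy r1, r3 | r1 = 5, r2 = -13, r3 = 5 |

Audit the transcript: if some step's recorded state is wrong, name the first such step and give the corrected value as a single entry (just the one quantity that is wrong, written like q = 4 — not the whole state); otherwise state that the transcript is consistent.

Step 1: r2 = -(-6) = 6 — verified.
Step 2: r3 = -(-6) = 6 — matches.
Step 3: r1 = -1 + 6 = 5 — in agreement.
Step 4: r2 = -8 — checks out.
Step 5: r3 = 5 — agrees with the transcript.
Step 6: r1 = 5 * 5 = 25 — agrees with the transcript.
Step 7: r2 = -8 - 5 = -13 — in agreement.
Step 8: r1 = 5 — same as recorded.
Each recorded entry agrees with the recomputation.

no error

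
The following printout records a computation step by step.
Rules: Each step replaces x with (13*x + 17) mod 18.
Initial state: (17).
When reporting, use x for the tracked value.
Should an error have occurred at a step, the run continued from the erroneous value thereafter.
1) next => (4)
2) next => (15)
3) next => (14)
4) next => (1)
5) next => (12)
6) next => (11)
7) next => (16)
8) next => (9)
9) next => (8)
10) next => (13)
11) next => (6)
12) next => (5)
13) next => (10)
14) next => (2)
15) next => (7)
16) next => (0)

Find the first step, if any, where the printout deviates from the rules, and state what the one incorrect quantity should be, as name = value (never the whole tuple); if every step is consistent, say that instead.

1. x = (13*17 + 17) mod 18 = 4 (no discrepancy)
2. x = (13*4 + 17) mod 18 = 15 (checks out)
3. x = (13*15 + 17) mod 18 = 14 (consistent with the printout)
4. x = (13*14 + 17) mod 18 = 1 (verified)
5. x = (13*1 + 17) mod 18 = 12 (no discrepancy)
6. x = (13*12 + 17) mod 18 = 11 (in agreement)
7. x = (13*11 + 17) mod 18 = 16 (same as recorded)
8. x = (13*16 + 17) mod 18 = 9 (agrees with the printout)
9. x = (13*9 + 17) mod 18 = 8 (exactly as logged)
10. x = (13*8 + 17) mod 18 = 13 (in agreement)
11. x = (13*13 + 17) mod 18 = 6 (exactly as logged)
12. x = (13*6 + 17) mod 18 = 5 (exactly as logged)
13. x = (13*5 + 17) mod 18 = 10 (verified)
14. x = (13*10 + 17) mod 18 = 3 (the printout disagrees here)
First deviation found at step 14; the corrected entry is x = 3.

step 14, x = 3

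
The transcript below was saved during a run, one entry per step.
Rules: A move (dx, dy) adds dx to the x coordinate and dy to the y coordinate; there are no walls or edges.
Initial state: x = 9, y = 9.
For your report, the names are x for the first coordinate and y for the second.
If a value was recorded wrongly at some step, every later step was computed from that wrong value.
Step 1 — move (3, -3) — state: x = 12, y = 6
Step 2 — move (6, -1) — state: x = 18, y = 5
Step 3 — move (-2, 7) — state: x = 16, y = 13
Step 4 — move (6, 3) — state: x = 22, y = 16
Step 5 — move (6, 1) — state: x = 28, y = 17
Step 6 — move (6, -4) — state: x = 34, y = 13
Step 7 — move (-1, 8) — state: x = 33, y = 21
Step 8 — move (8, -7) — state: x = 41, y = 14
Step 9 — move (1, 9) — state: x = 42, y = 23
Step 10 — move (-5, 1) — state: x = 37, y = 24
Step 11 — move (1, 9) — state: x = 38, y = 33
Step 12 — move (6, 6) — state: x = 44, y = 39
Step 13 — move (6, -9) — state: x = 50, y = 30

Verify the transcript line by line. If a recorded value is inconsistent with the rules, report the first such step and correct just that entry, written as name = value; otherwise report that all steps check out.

Step 1: x = 9 + (3) = 12, y = 9 + (-3) = 6 — in agreement.
Step 2: x = 12 + (6) = 18, y = 6 + (-1) = 5 — same as recorded.
Step 3: x = 18 + (-2) = 16, y = 5 + (7) = 12 — not what was recorded.
The earliest wrong entry is at step 3: it should read y = 12.

step 3, y = 12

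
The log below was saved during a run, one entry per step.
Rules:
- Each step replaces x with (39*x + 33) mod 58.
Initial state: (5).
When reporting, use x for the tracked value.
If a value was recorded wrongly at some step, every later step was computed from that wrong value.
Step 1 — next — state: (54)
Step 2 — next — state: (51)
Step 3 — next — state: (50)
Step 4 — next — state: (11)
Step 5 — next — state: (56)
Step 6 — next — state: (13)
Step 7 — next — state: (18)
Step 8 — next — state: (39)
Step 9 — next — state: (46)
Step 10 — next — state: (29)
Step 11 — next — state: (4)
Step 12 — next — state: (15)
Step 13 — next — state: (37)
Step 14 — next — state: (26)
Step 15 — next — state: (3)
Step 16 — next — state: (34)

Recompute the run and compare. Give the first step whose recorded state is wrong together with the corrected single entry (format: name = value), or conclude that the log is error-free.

step 13, x = 38

Step 1: x = (39*5 + 33) mod 58 = 54 — matches.
Step 2: x = (39*54 + 33) mod 58 = 51 — exactly as logged.
Step 3: x = (39*51 + 33) mod 58 = 50 — verified.
Step 4: x = (39*50 + 33) mod 58 = 11 — verified.
Step 5: x = (39*11 + 33) mod 58 = 56 — checks out.
Step 6: x = (39*56 + 33) mod 58 = 13 — agrees with the log.
Step 7: x = (39*13 + 33) mod 58 = 18 — confirmed correct.
Step 8: x = (39*18 + 33) mod 58 = 39 — checks out.
Step 9: x = (39*39 + 33) mod 58 = 46 — exactly as logged.
Step 10: x = (39*46 + 33) mod 58 = 29 — confirmed correct.
Step 11: x = (39*29 + 33) mod 58 = 4 — confirmed correct.
Step 12: x = (39*4 + 33) mod 58 = 15 — same as recorded.
Step 13: x = (39*15 + 33) mod 58 = 38 — the log has a different value.
The audit stops at step 13: the recorded entry is wrong and should be x = 38.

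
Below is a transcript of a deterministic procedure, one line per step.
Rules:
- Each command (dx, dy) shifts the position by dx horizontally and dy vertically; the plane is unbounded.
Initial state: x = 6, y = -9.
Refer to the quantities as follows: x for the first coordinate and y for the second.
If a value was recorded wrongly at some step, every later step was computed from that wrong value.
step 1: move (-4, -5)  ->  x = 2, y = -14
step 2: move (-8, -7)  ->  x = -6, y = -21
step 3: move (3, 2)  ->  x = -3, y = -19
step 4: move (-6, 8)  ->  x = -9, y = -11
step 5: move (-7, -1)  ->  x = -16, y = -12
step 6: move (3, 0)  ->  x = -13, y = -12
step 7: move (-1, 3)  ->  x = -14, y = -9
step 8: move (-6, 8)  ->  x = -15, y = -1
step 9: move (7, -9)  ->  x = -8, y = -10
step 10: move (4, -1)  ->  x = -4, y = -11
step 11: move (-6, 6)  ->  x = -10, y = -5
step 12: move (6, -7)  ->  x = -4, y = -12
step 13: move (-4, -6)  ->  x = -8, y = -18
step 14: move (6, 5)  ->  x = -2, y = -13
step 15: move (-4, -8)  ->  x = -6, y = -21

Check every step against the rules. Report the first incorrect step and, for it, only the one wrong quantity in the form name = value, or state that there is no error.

Recomputing the run from the initial state:
step 1: x = 2, y = -14
step 2: x = -6, y = -21
step 3: x = -3, y = -19
step 4: x = -9, y = -11
step 5: x = -16, y = -12
step 6: x = -13, y = -12
step 7: x = -14, y = -9
step 8: x = -20, y = -1
step 9: x = -13, y = -10
step 10: x = -9, y = -11
step 11: x = -15, y = -5
step 12: x = -9, y = -12
step 13: x = -13, y = -18
step 14: x = -7, y = -13
step 15: x = -11, y = -21
The first disagreement with the transcript is at step 8, where the value should be x = -20.

step 8, x = -20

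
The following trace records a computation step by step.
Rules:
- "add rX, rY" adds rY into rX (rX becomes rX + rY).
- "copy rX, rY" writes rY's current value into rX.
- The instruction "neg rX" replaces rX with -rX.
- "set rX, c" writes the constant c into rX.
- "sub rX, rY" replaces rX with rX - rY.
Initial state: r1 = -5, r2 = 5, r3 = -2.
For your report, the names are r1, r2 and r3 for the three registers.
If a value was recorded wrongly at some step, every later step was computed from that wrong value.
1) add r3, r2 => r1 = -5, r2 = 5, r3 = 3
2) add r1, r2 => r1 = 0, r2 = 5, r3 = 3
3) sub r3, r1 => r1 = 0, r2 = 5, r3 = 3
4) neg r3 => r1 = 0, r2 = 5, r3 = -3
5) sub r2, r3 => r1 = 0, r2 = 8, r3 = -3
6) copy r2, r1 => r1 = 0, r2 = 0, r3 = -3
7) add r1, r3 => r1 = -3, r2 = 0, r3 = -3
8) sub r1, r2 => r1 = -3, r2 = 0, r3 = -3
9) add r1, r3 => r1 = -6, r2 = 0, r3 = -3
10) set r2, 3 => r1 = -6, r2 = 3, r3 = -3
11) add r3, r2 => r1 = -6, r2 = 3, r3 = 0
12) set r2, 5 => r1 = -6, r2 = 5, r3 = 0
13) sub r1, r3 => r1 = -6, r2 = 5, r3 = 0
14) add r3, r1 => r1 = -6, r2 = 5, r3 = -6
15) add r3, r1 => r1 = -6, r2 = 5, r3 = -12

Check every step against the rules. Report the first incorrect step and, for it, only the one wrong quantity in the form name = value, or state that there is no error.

step 1: r3 = -2 + 5 = 3 -> in agreement
step 2: r1 = -5 + 5 = 0 -> verified
step 3: r3 = 3 - 0 = 3 -> confirmed correct
step 4: r3 = -(3) = -3 -> no discrepancy
step 5: r2 = 5 - -3 = 8 -> consistent with the trace
step 6: r2 = 0 -> matches
step 7: r1 = 0 + -3 = -3 -> no discrepancy
step 8: r1 = -3 - 0 = -3 -> no discrepancy
step 9: r1 = -3 + -3 = -6 -> in agreement
step 10: r2 = 3 -> in agreement
step 11: r3 = -3 + 3 = 0 -> consistent with the trace
step 12: r2 = 5 -> agrees with the trace
step 13: r1 = -6 - 0 = -6 -> no discrepancy
step 14: r3 = 0 + -6 = -6 -> agrees with the trace
step 15: r3 = -6 + -6 = -12 -> agrees with the trace
All steps check out; nothing to correct.

no error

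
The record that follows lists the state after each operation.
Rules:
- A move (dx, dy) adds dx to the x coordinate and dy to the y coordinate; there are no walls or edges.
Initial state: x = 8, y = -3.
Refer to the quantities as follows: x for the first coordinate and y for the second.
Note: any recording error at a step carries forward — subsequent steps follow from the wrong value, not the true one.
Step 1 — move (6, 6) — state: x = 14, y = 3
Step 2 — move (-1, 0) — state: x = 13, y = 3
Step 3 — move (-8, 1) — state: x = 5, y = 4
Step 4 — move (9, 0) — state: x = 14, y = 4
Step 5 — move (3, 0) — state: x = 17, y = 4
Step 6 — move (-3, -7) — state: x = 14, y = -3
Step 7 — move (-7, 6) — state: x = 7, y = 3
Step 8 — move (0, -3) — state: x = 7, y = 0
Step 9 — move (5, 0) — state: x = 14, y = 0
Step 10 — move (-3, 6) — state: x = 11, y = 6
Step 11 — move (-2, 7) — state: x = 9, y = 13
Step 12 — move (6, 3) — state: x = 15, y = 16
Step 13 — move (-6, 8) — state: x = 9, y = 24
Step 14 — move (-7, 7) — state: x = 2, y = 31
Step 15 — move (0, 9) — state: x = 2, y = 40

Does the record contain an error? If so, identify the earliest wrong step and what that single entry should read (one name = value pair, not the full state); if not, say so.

Recomputing the run from the initial state:
step 1: x = 14, y = 3
step 2: x = 13, y = 3
step 3: x = 5, y = 4
step 4: x = 14, y = 4
step 5: x = 17, y = 4
step 6: x = 14, y = -3
step 7: x = 7, y = 3
step 8: x = 7, y = 0
step 9: x = 12, y = 0
step 10: x = 9, y = 6
step 11: x = 7, y = 13
step 12: x = 13, y = 16
step 13: x = 7, y = 24
step 14: x = 0, y = 31
step 15: x = 0, y = 40
The first disagreement with the record is at step 9, where the value should be x = 12.

step 9, x = 12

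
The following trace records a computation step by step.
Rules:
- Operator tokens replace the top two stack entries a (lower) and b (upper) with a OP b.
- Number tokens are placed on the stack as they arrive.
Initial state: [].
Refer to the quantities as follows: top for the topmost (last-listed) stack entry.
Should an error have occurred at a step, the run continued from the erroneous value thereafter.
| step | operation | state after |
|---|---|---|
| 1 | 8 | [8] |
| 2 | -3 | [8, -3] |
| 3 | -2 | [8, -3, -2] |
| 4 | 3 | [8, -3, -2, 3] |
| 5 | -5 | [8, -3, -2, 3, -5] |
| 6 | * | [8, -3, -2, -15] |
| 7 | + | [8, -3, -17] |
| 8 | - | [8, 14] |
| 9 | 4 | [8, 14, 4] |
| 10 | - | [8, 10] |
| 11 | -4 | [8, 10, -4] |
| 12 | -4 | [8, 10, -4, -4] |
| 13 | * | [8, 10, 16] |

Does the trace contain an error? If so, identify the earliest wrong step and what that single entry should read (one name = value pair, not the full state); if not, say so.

Step 1: push 8: top = 8 — exactly as logged.
Step 2: push -3: top = -3 — same as recorded.
Step 3: push -2: top = -2 — confirmed correct.
Step 4: push 3: top = 3 — verified.
Step 5: push -5: top = -5 — confirmed correct.
Step 6: 3 * -5 = -15 — no discrepancy.
Step 7: -2 + -15 = -17 — same as recorded.
Step 8: -3 - -17 = 14 — consistent with the trace.
Step 9: push 4: top = 4 — matches.
Step 10: 14 - 4 = 10 — no discrepancy.
Step 11: push -4: top = -4 — verified.
Step 12: push -4: top = -4 — in agreement.
Step 13: -4 * -4 = 16 — same as recorded.
No step deviates from the rules.

no error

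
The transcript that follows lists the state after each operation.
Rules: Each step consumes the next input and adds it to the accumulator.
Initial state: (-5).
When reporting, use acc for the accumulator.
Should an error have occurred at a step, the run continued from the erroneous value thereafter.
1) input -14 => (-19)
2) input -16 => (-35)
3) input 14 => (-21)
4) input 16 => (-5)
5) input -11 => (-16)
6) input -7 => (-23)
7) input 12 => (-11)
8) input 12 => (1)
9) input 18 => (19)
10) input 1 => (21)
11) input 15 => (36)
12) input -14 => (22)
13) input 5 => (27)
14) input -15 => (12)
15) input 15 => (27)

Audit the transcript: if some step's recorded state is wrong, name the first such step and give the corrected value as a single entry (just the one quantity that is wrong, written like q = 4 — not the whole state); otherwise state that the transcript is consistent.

Step 1: acc = -5 + -14 = -19 — no discrepancy.
Step 2: acc = -19 + -16 = -35 — verified.
Step 3: acc = -35 + 14 = -21 — same as recorded.
Step 4: acc = -21 + 16 = -5 — exactly as logged.
Step 5: acc = -5 + -11 = -16 — no discrepancy.
Step 6: acc = -16 + -7 = -23 — confirmed correct.
Step 7: acc = -23 + 12 = -11 — exactly as logged.
Step 8: acc = -11 + 12 = 1 — no discrepancy.
Step 9: acc = 1 + 18 = 19 — matches.
Step 10: acc = 19 + 1 = 20 — the recorded entry deviates here.
That makes step 10 the first incorrect line — acc = 20 is what it should show.

step 10, acc = 20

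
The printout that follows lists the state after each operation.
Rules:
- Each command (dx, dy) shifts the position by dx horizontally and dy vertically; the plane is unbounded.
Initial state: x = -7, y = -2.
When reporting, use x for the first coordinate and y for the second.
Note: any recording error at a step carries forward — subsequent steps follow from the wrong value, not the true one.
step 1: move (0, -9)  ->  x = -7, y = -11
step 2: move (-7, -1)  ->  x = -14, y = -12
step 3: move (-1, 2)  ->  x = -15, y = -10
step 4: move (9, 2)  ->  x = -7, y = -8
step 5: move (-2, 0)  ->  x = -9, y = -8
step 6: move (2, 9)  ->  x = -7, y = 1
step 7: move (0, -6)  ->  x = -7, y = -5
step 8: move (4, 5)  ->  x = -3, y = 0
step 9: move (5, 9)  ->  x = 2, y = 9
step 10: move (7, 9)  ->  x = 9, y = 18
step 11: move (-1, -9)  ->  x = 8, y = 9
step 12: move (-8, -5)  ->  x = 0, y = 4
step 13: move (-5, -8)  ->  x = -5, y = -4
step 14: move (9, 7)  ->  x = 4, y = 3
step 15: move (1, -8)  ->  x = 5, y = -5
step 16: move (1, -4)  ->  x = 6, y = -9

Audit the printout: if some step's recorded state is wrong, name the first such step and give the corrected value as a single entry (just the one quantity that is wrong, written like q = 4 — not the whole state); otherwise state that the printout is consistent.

step 4, x = -6

Recomputing the run from the initial state:
step 1: x = -7, y = -11
step 2: x = -14, y = -12
step 3: x = -15, y = -10
step 4: x = -6, y = -8
step 5: x = -8, y = -8
step 6: x = -6, y = 1
step 7: x = -6, y = -5
step 8: x = -2, y = 0
step 9: x = 3, y = 9
step 10: x = 10, y = 18
step 11: x = 9, y = 9
step 12: x = 1, y = 4
step 13: x = -4, y = -4
step 14: x = 5, y = 3
step 15: x = 6, y = -5
step 16: x = 7, y = -9
The first disagreement with the printout is at step 4, where the value should be x = -6.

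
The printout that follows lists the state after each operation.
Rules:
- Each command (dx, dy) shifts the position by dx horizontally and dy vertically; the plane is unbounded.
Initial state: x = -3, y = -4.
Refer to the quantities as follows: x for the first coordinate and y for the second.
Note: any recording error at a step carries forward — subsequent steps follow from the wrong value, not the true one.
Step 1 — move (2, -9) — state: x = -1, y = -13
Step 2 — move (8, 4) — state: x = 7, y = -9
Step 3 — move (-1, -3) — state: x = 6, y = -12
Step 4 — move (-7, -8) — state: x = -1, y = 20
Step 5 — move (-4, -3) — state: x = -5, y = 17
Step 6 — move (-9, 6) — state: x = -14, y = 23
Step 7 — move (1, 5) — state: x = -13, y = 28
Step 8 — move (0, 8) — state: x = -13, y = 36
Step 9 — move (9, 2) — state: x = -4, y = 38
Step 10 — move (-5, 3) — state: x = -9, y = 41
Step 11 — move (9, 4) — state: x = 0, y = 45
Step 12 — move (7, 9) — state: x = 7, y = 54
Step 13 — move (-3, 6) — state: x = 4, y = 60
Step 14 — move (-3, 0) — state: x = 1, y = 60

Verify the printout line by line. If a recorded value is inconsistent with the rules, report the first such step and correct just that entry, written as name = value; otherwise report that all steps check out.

Recomputing the run from the initial state:
step 1: x = -1, y = -13
step 2: x = 7, y = -9
step 3: x = 6, y = -12
step 4: x = -1, y = -20
step 5: x = -5, y = -23
step 6: x = -14, y = -17
step 7: x = -13, y = -12
step 8: x = -13, y = -4
step 9: x = -4, y = -2
step 10: x = -9, y = 1
step 11: x = 0, y = 5
step 12: x = 7, y = 14
step 13: x = 4, y = 20
step 14: x = 1, y = 20
The first disagreement with the printout is at step 4, where the value should be y = -20.

step 4, y = -20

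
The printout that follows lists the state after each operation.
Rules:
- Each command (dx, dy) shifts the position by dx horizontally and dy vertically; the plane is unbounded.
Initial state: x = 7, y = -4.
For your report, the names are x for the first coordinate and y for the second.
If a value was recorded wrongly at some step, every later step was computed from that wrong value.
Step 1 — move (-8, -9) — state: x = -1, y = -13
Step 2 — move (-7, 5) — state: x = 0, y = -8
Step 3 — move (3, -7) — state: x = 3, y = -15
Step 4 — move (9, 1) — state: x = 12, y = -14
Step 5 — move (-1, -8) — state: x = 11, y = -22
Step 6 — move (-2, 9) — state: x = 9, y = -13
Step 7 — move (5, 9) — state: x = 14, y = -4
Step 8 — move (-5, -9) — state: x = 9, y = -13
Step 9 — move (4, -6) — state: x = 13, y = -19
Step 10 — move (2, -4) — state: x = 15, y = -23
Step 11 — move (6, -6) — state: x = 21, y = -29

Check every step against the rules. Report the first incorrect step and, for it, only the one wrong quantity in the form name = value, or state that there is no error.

step 2, x = -8

Step 1: x = 7 + (-8) = -1, y = -4 + (-9) = -13 — verified.
Step 2: x = -1 + (-7) = -8, y = -13 + (5) = -8 — first mismatch against the printout.
So the first discrepancy is step 2, where the right value is x = -8.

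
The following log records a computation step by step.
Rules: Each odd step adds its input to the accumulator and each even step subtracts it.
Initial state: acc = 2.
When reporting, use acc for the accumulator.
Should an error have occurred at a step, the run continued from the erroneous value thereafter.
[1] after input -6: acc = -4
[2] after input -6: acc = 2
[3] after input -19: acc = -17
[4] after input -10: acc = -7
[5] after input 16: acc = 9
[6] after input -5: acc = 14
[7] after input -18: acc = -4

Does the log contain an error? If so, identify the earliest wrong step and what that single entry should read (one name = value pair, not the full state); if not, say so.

no error

Step 1: acc = 2 + -6 = -4 — confirmed correct.
Step 2: acc = -4 - -6 = 2 — verified.
Step 3: acc = 2 + -19 = -17 — verified.
Step 4: acc = -17 - -10 = -7 — verified.
Step 5: acc = -7 + 16 = 9 — confirmed correct.
Step 6: acc = 9 - -5 = 14 — agrees with the log.
Step 7: acc = 14 + -18 = -4 — confirmed correct.
The whole run recomputes cleanly — no discrepancies.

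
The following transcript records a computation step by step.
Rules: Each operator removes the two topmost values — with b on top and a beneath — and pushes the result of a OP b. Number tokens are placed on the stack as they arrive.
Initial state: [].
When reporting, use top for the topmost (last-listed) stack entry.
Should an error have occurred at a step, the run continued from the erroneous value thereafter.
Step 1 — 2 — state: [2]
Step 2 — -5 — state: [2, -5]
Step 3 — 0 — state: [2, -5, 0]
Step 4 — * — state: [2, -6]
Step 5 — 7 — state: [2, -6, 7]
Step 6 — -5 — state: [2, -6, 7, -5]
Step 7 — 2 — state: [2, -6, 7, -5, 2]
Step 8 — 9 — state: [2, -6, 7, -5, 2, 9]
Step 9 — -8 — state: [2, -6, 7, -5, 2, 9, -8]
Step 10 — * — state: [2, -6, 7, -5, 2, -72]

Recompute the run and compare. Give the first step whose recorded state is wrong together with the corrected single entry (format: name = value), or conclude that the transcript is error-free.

Recomputing the run from the initial state:
step 1: [2]
step 2: [2, -5]
step 3: [2, -5, 0]
step 4: [2, 0]
step 5: [2, 0, 7]
step 6: [2, 0, 7, -5]
step 7: [2, 0, 7, -5, 2]
step 8: [2, 0, 7, -5, 2, 9]
step 9: [2, 0, 7, -5, 2, 9, -8]
step 10: [2, 0, 7, -5, 2, -72]
The first disagreement with the transcript is at step 4, where the value should be top = 0.

step 4, top = 0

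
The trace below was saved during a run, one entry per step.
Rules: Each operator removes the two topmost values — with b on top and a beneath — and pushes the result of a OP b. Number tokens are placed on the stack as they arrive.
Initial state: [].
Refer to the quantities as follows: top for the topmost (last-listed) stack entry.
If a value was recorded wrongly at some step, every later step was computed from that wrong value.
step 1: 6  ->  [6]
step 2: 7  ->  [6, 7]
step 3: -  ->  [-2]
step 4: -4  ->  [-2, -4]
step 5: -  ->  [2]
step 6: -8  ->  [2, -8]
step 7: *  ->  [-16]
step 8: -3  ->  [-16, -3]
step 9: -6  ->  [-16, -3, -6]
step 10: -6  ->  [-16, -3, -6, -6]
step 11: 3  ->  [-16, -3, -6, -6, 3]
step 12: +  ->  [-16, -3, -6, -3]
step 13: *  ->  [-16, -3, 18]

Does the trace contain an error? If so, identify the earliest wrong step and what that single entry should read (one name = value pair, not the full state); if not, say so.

step 3, top = -1

1. push 6: top = 6 (same as recorded)
2. push 7: top = 7 (same as recorded)
3. 6 - 7 = -1 (the trace disagrees here)
Conclusion: step 3 carries the first error; the entry should be top = -1.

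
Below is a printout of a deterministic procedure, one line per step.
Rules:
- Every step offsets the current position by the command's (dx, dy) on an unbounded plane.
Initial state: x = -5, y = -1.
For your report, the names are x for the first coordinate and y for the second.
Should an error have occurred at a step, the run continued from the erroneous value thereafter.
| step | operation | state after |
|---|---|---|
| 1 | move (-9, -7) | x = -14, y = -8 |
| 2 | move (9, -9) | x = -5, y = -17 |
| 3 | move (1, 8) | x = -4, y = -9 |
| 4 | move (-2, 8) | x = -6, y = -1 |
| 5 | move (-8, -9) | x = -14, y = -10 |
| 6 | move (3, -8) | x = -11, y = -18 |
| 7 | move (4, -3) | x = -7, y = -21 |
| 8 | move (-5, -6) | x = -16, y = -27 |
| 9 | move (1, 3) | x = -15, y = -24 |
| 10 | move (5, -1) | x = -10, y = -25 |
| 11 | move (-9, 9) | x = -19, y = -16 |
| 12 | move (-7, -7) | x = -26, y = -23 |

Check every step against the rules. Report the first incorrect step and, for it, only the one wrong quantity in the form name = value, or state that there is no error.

step 8, x = -12

Recomputing the run from the initial state:
step 1: x = -14, y = -8
step 2: x = -5, y = -17
step 3: x = -4, y = -9
step 4: x = -6, y = -1
step 5: x = -14, y = -10
step 6: x = -11, y = -18
step 7: x = -7, y = -21
step 8: x = -12, y = -27
step 9: x = -11, y = -24
step 10: x = -6, y = -25
step 11: x = -15, y = -16
step 12: x = -22, y = -23
The first disagreement with the printout is at step 8, where the value should be x = -12.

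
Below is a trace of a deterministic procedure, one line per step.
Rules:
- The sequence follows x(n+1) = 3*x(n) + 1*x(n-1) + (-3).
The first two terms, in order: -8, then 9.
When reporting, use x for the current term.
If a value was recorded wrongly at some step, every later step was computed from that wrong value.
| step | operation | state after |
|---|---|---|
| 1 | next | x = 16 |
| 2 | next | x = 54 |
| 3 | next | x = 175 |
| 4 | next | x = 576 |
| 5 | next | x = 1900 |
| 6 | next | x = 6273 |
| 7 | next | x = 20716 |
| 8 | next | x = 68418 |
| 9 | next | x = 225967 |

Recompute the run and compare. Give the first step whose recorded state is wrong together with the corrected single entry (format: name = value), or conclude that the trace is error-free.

Recomputing the run from the initial state:
step 1: x = 16
step 2: x = 54
step 3: x = 175
step 4: x = 576
step 5: x = 1900
step 6: x = 6273
step 7: x = 20716
step 8: x = 68418
step 9: x = 225967
This matches the trace at every step.

no error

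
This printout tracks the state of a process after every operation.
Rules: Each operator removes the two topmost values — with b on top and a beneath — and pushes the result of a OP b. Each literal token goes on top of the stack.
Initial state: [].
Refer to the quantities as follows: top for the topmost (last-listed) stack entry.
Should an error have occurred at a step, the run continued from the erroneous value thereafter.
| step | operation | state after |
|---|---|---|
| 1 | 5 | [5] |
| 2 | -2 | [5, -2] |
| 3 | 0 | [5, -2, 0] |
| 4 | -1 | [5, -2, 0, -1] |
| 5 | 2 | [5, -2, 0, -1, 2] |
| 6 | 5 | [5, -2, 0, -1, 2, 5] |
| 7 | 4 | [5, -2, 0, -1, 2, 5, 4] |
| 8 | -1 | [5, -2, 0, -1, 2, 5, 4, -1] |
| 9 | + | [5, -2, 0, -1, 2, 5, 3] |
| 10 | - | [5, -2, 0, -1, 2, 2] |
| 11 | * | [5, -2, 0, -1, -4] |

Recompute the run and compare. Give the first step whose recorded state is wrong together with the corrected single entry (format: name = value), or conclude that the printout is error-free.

step 11, top = 4

step 1: push 5: top = 5 -> exactly as logged
step 2: push -2: top = -2 -> confirmed correct
step 3: push 0: top = 0 -> agrees with the printout
step 4: push -1: top = -1 -> agrees with the printout
step 5: push 2: top = 2 -> verified
step 6: push 5: top = 5 -> confirmed correct
step 7: push 4: top = 4 -> checks out
step 8: push -1: top = -1 -> no discrepancy
step 9: 4 + -1 = 3 -> checks out
step 10: 5 - 3 = 2 -> in agreement
step 11: 2 * 2 = 4 -> the printout has a different value
That makes step 11 the first incorrect line — top = 4 is what it should show.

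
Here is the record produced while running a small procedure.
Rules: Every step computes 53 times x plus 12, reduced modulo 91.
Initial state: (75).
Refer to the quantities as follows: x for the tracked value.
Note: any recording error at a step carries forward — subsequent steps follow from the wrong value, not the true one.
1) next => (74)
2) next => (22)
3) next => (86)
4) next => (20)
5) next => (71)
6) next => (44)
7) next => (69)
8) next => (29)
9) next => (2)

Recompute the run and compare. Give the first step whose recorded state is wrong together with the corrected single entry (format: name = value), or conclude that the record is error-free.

step 1: x = (53*75 + 12) mod 91 = 74 -> agrees with the record
step 2: x = (53*74 + 12) mod 91 = 21 -> the record has a different value
First deviation found at step 2; the corrected entry is x = 21.

step 2, x = 21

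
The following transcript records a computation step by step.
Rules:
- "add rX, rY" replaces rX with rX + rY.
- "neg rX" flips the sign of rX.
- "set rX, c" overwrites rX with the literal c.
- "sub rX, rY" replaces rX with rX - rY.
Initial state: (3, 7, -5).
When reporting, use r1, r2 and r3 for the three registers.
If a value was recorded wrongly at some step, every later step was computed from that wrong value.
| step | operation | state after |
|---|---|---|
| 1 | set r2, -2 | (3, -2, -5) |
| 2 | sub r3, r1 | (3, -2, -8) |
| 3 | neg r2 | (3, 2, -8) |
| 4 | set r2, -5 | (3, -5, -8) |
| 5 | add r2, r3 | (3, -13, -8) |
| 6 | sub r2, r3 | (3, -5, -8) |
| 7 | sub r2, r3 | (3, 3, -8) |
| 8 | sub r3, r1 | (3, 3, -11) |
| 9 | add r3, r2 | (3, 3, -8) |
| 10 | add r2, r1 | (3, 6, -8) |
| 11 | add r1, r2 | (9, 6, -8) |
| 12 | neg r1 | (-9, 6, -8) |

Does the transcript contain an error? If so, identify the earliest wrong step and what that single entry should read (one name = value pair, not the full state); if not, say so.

no error

Step 1: r2 = -2 — no discrepancy.
Step 2: r3 = -5 - 3 = -8 — same as recorded.
Step 3: r2 = -(-2) = 2 — verified.
Step 4: r2 = -5 — exactly as logged.
Step 5: r2 = -5 + -8 = -13 — checks out.
Step 6: r2 = -13 - -8 = -5 — in agreement.
Step 7: r2 = -5 - -8 = 3 — verified.
Step 8: r3 = -8 - 3 = -11 — verified.
Step 9: r3 = -11 + 3 = -8 — exactly as logged.
Step 10: r2 = 3 + 3 = 6 — checks out.
Step 11: r1 = 3 + 6 = 9 — in agreement.
Step 12: r1 = -(9) = -9 — verified.
All steps check out; nothing to correct.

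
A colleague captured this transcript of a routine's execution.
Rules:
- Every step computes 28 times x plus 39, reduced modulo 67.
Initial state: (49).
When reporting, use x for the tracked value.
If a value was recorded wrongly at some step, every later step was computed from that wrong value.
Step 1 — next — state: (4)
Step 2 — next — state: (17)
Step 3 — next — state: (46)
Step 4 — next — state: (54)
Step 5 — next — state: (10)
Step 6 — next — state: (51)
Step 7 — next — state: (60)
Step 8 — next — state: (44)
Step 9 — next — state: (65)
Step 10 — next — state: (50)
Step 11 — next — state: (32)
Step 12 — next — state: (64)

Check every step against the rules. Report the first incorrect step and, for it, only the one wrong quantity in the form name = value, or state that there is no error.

Recomputing the run from the initial state:
step 1: x = 4
step 2: x = 17
step 3: x = 46
step 4: x = 54
step 5: x = 10
step 6: x = 51
step 7: x = 60
step 8: x = 44
step 9: x = 65
step 10: x = 50
step 11: x = 32
step 12: x = 64
This matches the transcript at every step.

no error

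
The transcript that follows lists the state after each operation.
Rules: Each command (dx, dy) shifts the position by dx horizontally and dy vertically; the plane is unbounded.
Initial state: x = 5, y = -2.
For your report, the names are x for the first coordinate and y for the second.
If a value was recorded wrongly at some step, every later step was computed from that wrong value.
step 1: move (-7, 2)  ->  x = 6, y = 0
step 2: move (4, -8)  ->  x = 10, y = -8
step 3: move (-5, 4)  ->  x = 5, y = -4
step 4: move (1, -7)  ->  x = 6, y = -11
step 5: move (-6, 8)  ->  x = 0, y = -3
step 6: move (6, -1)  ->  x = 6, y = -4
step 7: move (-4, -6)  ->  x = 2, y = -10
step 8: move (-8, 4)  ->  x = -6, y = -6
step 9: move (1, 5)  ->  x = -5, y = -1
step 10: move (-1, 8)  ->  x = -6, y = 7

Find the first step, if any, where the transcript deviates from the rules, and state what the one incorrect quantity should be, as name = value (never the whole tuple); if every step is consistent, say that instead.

Recomputing the run from the initial state:
step 1: x = -2, y = 0
step 2: x = 2, y = -8
step 3: x = -3, y = -4
step 4: x = -2, y = -11
step 5: x = -8, y = -3
step 6: x = -2, y = -4
step 7: x = -6, y = -10
step 8: x = -14, y = -6
step 9: x = -13, y = -1
step 10: x = -14, y = 7
The first disagreement with the transcript is at step 1, where the value should be x = -2.

step 1, x = -2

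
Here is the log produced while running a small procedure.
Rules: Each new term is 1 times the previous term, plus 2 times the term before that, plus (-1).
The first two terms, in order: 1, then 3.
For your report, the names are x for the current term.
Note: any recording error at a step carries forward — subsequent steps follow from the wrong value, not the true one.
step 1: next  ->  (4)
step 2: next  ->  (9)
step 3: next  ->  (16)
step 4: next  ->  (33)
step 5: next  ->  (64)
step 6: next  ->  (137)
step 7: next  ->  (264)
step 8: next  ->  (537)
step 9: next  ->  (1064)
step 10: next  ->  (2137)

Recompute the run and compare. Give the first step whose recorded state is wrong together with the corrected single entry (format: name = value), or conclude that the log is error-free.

Step 1: x = 1*(3) + (2)*(1) + (-1) = 4 — verified.
Step 2: x = 1*(4) + (2)*(3) + (-1) = 9 — no discrepancy.
Step 3: x = 1*(9) + (2)*(4) + (-1) = 16 — consistent with the log.
Step 4: x = 1*(16) + (2)*(9) + (-1) = 33 — in agreement.
Step 5: x = 1*(33) + (2)*(16) + (-1) = 64 — agrees with the log.
Step 6: x = 1*(64) + (2)*(33) + (-1) = 129 — a discrepancy with the log.
The earliest wrong entry is at step 6: it should read x = 129.

step 6, x = 129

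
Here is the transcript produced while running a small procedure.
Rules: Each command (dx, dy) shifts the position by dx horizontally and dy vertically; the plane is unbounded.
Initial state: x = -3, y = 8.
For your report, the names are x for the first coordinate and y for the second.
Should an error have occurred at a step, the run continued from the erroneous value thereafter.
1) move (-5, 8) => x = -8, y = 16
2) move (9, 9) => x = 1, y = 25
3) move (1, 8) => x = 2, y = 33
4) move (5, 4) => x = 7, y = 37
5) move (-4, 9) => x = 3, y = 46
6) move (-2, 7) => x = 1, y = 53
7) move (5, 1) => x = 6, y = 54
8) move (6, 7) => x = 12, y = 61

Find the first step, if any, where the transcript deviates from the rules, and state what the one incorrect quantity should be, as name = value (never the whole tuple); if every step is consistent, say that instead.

no error

Step 1: x = -3 + (-5) = -8, y = 8 + (8) = 16 — matches.
Step 2: x = -8 + (9) = 1, y = 16 + (9) = 25 — consistent with the transcript.
Step 3: x = 1 + (1) = 2, y = 25 + (8) = 33 — verified.
Step 4: x = 2 + (5) = 7, y = 33 + (4) = 37 — verified.
Step 5: x = 7 + (-4) = 3, y = 37 + (9) = 46 — exactly as logged.
Step 6: x = 3 + (-2) = 1, y = 46 + (7) = 53 — consistent with the transcript.
Step 7: x = 1 + (5) = 6, y = 53 + (1) = 54 — confirmed correct.
Step 8: x = 6 + (6) = 12, y = 54 + (7) = 61 — matches.
The whole run recomputes cleanly — no discrepancies.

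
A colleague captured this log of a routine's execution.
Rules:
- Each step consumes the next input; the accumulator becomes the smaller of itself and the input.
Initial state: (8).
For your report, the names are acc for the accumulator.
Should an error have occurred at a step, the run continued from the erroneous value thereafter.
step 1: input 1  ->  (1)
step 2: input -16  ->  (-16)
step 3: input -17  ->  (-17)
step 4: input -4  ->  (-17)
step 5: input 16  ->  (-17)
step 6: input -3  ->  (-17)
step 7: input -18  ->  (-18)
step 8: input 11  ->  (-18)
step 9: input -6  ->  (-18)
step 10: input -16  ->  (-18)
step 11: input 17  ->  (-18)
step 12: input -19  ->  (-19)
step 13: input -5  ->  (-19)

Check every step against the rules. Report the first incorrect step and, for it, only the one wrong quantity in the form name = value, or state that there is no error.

step 1: acc = min(8, 1) = 1 -> same as recorded
step 2: acc = min(1, -16) = -16 -> exactly as logged
step 3: acc = min(-16, -17) = -17 -> consistent with the log
step 4: acc = min(-17, -4) = -17 -> verified
step 5: acc = min(-17, 16) = -17 -> agrees with the log
step 6: acc = min(-17, -3) = -17 -> no discrepancy
step 7: acc = min(-17, -18) = -18 -> verified
step 8: acc = min(-18, 11) = -18 -> confirmed correct
step 9: acc = min(-18, -6) = -18 -> exactly as logged
step 10: acc = min(-18, -16) = -18 -> no discrepancy
step 11: acc = min(-18, 17) = -18 -> same as recorded
step 12: acc = min(-18, -19) = -19 -> exactly as logged
step 13: acc = min(-19, -5) = -19 -> consistent with the log
No step deviates from the rules.

no error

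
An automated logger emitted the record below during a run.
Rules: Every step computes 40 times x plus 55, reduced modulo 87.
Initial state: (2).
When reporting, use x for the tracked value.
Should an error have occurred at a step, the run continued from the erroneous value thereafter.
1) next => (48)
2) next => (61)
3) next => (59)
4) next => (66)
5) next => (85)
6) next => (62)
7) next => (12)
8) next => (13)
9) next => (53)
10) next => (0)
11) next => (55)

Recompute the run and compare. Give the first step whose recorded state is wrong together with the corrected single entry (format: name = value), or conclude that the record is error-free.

no error

Recomputing the run from the initial state:
step 1: x = 48
step 2: x = 61
step 3: x = 59
step 4: x = 66
step 5: x = 85
step 6: x = 62
step 7: x = 12
step 8: x = 13
step 9: x = 53
step 10: x = 0
step 11: x = 55
This matches the record at every step.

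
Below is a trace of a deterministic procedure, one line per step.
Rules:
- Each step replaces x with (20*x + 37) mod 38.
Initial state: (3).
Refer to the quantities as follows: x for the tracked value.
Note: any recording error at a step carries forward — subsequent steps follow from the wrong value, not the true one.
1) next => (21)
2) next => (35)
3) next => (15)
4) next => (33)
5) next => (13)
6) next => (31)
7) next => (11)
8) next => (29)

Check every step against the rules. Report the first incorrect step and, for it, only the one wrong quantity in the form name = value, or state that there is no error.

step 2, x = 1

step 1: x = (20*3 + 37) mod 38 = 21 -> verified
step 2: x = (20*21 + 37) mod 38 = 1 -> a discrepancy with the trace
First deviation found at step 2; the corrected entry is x = 1.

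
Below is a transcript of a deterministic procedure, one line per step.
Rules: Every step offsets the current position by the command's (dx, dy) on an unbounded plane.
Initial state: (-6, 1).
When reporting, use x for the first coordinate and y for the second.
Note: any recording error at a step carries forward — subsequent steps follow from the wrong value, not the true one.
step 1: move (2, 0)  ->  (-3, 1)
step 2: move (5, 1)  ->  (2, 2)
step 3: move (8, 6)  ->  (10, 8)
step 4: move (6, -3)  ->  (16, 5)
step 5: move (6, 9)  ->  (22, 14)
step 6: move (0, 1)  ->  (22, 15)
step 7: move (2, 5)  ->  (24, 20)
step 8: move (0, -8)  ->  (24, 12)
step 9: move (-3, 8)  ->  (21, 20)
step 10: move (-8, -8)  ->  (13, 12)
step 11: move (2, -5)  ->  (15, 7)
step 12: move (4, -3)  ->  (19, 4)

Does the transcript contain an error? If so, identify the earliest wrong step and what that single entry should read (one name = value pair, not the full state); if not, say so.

Recomputing the run from the initial state:
step 1: x = -4, y = 1
step 2: x = 1, y = 2
step 3: x = 9, y = 8
step 4: x = 15, y = 5
step 5: x = 21, y = 14
step 6: x = 21, y = 15
step 7: x = 23, y = 20
step 8: x = 23, y = 12
step 9: x = 20, y = 20
step 10: x = 12, y = 12
step 11: x = 14, y = 7
step 12: x = 18, y = 4
The first disagreement with the transcript is at step 1, where the value should be x = -4.

step 1, x = -4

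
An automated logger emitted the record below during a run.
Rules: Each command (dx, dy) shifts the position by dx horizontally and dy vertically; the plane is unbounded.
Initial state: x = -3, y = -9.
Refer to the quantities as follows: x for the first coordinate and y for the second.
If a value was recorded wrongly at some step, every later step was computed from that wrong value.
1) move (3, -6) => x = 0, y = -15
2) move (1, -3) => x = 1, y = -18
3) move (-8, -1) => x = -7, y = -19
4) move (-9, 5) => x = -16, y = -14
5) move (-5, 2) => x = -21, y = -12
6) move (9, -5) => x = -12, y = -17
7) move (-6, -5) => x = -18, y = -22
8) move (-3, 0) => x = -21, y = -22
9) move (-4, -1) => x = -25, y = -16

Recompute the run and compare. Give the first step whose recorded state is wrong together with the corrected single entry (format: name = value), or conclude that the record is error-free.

step 9, y = -23

Recomputing the run from the initial state:
step 1: x = 0, y = -15
step 2: x = 1, y = -18
step 3: x = -7, y = -19
step 4: x = -16, y = -14
step 5: x = -21, y = -12
step 6: x = -12, y = -17
step 7: x = -18, y = -22
step 8: x = -21, y = -22
step 9: x = -25, y = -23
The first disagreement with the record is at step 9, where the value should be y = -23.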